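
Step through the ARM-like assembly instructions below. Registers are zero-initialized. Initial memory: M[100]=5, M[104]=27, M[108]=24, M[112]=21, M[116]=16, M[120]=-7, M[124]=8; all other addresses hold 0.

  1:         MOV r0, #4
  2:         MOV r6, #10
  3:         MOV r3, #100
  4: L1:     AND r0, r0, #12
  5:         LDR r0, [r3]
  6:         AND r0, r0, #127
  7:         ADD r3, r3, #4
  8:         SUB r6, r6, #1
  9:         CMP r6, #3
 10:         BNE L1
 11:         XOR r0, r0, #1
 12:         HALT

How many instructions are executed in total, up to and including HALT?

r0=4
r6=10
r3=100
r0=4&12=4
r0=M[100]=5
r0=5&127=5
r3=100+4=104
r6=10-1=9
CMP r6, #3  (cmp 9,3)
BNE L1: taken
r0=5&12=4
r0=M[104]=27
r0=27&127=27
r3=104+4=108
r6=9-1=8
CMP r6, #3  (cmp 8,3)
BNE L1: taken
r0=27&12=8
r0=M[108]=24
r0=24&127=24
r3=108+4=112
r6=8-1=7
CMP r6, #3  (cmp 7,3)
BNE L1: taken
r0=24&12=8
r0=M[112]=21
r0=21&127=21
r3=112+4=116
r6=7-1=6
CMP r6, #3  (cmp 6,3)
BNE L1: taken
r0=21&12=4
r0=M[116]=16
r0=16&127=16
r3=116+4=120
r6=6-1=5
CMP r6, #3  (cmp 5,3)
BNE L1: taken
r0=16&12=0
r0=M[120]=-7
r0=(-7)&127=121
r3=120+4=124
r6=5-1=4
CMP r6, #3  (cmp 4,3)
BNE L1: taken
r0=121&12=8
r0=M[124]=8
r0=8&127=8
r3=124+4=128
r6=4-1=3
CMP r6, #3  (cmp 3,3)
BNE L1: not taken
r0=8^1=9
halt.
Total executed instructions: 54.

54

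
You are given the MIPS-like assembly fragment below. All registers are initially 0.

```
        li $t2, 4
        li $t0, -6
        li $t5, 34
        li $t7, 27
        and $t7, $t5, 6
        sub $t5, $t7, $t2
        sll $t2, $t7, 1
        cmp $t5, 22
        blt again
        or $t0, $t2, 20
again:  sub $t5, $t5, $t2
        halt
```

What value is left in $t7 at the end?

2

after li $t2, 4: $t2=4
after li $t0, -6: $t0=-6
after li $t5, 34: $t5=34
after li $t7, 27: $t7=27
after and $t7, $t5, 6: $t7=34&6=2
after sub $t5, $t7, $t2: $t5=2-4=-2
after sll $t2, $t7, 1: $t2=2<<1=4
cmp $t5, 22  (cmp -2,22)
blt again: taken
after sub $t5, $t5, $t2: $t5=(-2)-4=-6
halt.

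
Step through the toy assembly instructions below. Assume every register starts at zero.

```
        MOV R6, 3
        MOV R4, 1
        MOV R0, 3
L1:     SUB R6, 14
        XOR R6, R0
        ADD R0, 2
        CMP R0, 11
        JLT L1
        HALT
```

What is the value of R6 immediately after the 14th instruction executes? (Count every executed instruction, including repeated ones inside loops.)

MOV R6, 3 → R6=3
MOV R4, 1 → R4=1
MOV R0, 3 → R0=3
SUB R6, 14 → R6=3-14=-11
XOR R6, R0 → R6=(-11)^3=-10
ADD R0, 2 → R0=3+2=5
CMP R0, 11  (cmp 5,11)
JLT L1: taken
SUB R6, 14 → R6=(-10)-14=-24
XOR R6, R0 → R6=(-24)^5=-19
ADD R0, 2 → R0=5+2=7
CMP R0, 11  (cmp 7,11)
JLT L1: taken
SUB R6, 14 → R6=(-19)-14=-33
After step 14: R6 = -33.

-33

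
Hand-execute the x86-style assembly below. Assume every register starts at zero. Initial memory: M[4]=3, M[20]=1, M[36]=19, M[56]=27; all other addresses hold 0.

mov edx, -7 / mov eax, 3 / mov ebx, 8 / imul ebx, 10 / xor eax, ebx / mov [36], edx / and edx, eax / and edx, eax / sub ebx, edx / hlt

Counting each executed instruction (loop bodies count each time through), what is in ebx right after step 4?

mov edx, -7 → edx=-7
mov eax, 3 → eax=3
mov ebx, 8 → ebx=8
imul ebx, 10 → ebx=8*10=80
After step 4: ebx = 80.

80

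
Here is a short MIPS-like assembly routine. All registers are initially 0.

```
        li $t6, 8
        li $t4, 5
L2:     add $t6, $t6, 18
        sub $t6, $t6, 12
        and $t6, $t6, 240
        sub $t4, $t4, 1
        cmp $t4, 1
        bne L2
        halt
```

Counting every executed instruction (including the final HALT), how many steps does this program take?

27

$t6=8
$t4=5
$t6=8+18=26
$t6=26-12=14
$t6=14&240=0
$t4=5-1=4
cmp $t4, 1  (cmp 4,1)
bne L2: taken
$t6=0+18=18
$t6=18-12=6
$t6=6&240=0
$t4=4-1=3
cmp $t4, 1  (cmp 3,1)
bne L2: taken
$t6=0+18=18
$t6=18-12=6
$t6=6&240=0
$t4=3-1=2
cmp $t4, 1  (cmp 2,1)
bne L2: taken
$t6=0+18=18
$t6=18-12=6
$t6=6&240=0
$t4=2-1=1
cmp $t4, 1  (cmp 1,1)
bne L2: not taken
halt.
Total executed instructions: 27.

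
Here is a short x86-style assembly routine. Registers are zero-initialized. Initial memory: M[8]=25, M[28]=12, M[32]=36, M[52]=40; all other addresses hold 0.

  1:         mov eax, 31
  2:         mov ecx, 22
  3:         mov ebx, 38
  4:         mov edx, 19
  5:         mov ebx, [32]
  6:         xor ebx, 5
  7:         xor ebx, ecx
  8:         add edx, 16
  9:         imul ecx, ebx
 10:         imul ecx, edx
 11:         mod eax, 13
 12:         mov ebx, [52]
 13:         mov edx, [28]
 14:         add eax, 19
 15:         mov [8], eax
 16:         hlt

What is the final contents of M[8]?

24

mov eax, 31 → eax=31
mov ecx, 22 → ecx=22
mov ebx, 38 → ebx=38
mov edx, 19 → edx=19
mov ebx, [32] → ebx=M[32]=36
xor ebx, 5 → ebx=36^5=33
xor ebx, ecx → ebx=33^22=55
add edx, 16 → edx=19+16=35
imul ecx, ebx → ecx=22*55=1210
imul ecx, edx → ecx=1210*35=42350
mod eax, 13 → eax=31%13=5
mov ebx, [52] → ebx=M[52]=40
mov edx, [28] → edx=M[28]=12
add eax, 19 → eax=5+19=24
mov [8], eax → M[8]=24
halt.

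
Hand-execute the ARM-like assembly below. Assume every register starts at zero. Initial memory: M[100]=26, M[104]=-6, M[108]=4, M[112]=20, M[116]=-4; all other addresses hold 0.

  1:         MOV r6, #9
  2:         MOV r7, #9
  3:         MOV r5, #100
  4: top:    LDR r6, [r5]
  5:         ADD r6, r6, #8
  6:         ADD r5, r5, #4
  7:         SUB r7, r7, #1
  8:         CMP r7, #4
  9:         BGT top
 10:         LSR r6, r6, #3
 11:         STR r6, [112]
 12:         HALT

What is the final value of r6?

r6=9
r7=9
r5=100
r6=M[100]=26
r6=26+8=34
r5=100+4=104
r7=9-1=8
CMP r7, #4  (cmp 8,4)
BGT top: taken
r6=M[104]=-6
r6=(-6)+8=2
r5=104+4=108
r7=8-1=7
CMP r7, #4  (cmp 7,4)
BGT top: taken
r6=M[108]=4
r6=4+8=12
r5=108+4=112
r7=7-1=6
CMP r7, #4  (cmp 6,4)
BGT top: taken
r6=M[112]=20
r6=20+8=28
r5=112+4=116
r7=6-1=5
CMP r7, #4  (cmp 5,4)
BGT top: taken
r6=M[116]=-4
r6=(-4)+8=4
r5=116+4=120
r7=5-1=4
CMP r7, #4  (cmp 4,4)
BGT top: not taken
r6=4>>3=0
STR r6, [112] → M[112]=0
halt.

0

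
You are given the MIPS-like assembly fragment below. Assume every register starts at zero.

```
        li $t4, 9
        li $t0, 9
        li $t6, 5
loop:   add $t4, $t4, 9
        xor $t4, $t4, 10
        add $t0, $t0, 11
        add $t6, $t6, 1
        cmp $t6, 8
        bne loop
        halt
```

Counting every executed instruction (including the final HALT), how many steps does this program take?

22

$t4=9
$t0=9
$t6=5
$t4=9+9=18
$t4=18^10=24
$t0=9+11=20
$t6=5+1=6
cmp $t6, 8  (cmp 6,8)
bne loop: taken
$t4=24+9=33
$t4=33^10=43
$t0=20+11=31
$t6=6+1=7
cmp $t6, 8  (cmp 7,8)
bne loop: taken
$t4=43+9=52
$t4=52^10=62
$t0=31+11=42
$t6=7+1=8
cmp $t6, 8  (cmp 8,8)
bne loop: not taken
halt.
Total executed instructions: 22.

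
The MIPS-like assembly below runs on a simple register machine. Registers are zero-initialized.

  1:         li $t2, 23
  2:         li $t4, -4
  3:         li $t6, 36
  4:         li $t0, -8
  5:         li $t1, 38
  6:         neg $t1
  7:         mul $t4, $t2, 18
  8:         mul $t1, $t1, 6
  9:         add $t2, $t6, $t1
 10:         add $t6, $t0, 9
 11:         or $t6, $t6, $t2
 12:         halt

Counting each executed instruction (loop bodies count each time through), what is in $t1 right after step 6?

-38

after li $t2, 23: $t2=23
after li $t4, -4: $t4=-4
after li $t6, 36: $t6=36
after li $t0, -8: $t0=-8
after li $t1, 38: $t1=38
after neg $t1: $t1=-(38)=-38
After step 6: $t1 = -38.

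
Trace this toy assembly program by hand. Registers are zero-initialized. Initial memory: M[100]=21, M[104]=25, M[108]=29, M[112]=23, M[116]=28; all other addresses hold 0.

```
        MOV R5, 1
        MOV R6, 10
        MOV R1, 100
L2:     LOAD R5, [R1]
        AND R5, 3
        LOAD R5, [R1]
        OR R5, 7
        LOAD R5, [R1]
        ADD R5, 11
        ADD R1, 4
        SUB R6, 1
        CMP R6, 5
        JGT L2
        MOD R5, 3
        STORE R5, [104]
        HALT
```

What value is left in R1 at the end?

after MOV R5, 1: R5=1
after MOV R6, 10: R6=10
after MOV R1, 100: R1=100
after LOAD R5, [R1]: R5=M[100]=21
after AND R5, 3: R5=21&3=1
after LOAD R5, [R1]: R5=M[100]=21
after OR R5, 7: R5=21|7=23
after LOAD R5, [R1]: R5=M[100]=21
after ADD R5, 11: R5=21+11=32
after ADD R1, 4: R1=100+4=104
after SUB R6, 1: R6=10-1=9
CMP R6, 5  (cmp 9,5)
JGT L2: taken
after LOAD R5, [R1]: R5=M[104]=25
after AND R5, 3: R5=25&3=1
after LOAD R5, [R1]: R5=M[104]=25
after OR R5, 7: R5=25|7=31
after LOAD R5, [R1]: R5=M[104]=25
after ADD R5, 11: R5=25+11=36
after ADD R1, 4: R1=104+4=108
after SUB R6, 1: R6=9-1=8
CMP R6, 5  (cmp 8,5)
JGT L2: taken
after LOAD R5, [R1]: R5=M[108]=29
after AND R5, 3: R5=29&3=1
after LOAD R5, [R1]: R5=M[108]=29
after OR R5, 7: R5=29|7=31
after LOAD R5, [R1]: R5=M[108]=29
after ADD R5, 11: R5=29+11=40
after ADD R1, 4: R1=108+4=112
after SUB R6, 1: R6=8-1=7
CMP R6, 5  (cmp 7,5)
JGT L2: taken
after LOAD R5, [R1]: R5=M[112]=23
after AND R5, 3: R5=23&3=3
after LOAD R5, [R1]: R5=M[112]=23
after OR R5, 7: R5=23|7=23
after LOAD R5, [R1]: R5=M[112]=23
after ADD R5, 11: R5=23+11=34
after ADD R1, 4: R1=112+4=116
after SUB R6, 1: R6=7-1=6
CMP R6, 5  (cmp 6,5)
JGT L2: taken
after LOAD R5, [R1]: R5=M[116]=28
after AND R5, 3: R5=28&3=0
after LOAD R5, [R1]: R5=M[116]=28
after OR R5, 7: R5=28|7=31
after LOAD R5, [R1]: R5=M[116]=28
after ADD R5, 11: R5=28+11=39
after ADD R1, 4: R1=116+4=120
after SUB R6, 1: R6=6-1=5
CMP R6, 5  (cmp 5,5)
JGT L2: not taken
after MOD R5, 3: R5=39%3=0
STORE R5, [104] → M[104]=0
halt.

120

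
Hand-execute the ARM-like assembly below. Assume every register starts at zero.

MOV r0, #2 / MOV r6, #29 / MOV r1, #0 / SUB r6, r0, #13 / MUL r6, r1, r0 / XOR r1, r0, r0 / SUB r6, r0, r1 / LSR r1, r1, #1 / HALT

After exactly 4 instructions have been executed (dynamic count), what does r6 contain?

r0=2
r6=29
r1=0
r6=2-13=-11
After step 4: r6 = -11.

-11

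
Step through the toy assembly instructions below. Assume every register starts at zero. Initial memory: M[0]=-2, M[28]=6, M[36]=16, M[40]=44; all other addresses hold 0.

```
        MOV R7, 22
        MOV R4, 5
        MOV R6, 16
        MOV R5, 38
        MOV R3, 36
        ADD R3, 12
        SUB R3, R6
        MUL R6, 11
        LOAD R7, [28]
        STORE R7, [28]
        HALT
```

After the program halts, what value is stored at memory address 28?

R7=22
R4=5
R6=16
R5=38
R3=36
R3=36+12=48
R3=48-16=32
R6=16*11=176
R7=M[28]=6
STORE R7, [28] → M[28]=6
halt.

6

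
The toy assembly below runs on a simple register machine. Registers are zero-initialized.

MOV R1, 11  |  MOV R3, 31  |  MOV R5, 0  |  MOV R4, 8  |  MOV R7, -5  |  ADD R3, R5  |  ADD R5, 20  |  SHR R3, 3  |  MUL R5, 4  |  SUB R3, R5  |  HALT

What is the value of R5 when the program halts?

80

R1=11
R3=31
R5=0
R4=8
R7=-5
R3=31+0=31
R5=0+20=20
R3=31>>3=3
R5=20*4=80
R3=3-80=-77
halt.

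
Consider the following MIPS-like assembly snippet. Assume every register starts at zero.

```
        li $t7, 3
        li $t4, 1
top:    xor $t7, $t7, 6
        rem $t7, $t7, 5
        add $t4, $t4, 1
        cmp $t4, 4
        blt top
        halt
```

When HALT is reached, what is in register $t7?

$t7=3
$t4=1
$t7=3^6=5
$t7=5%5=0
$t4=1+1=2
cmp $t4, 4  (cmp 2,4)
blt top: taken
$t7=0^6=6
$t7=6%5=1
$t4=2+1=3
cmp $t4, 4  (cmp 3,4)
blt top: taken
$t7=1^6=7
$t7=7%5=2
$t4=3+1=4
cmp $t4, 4  (cmp 4,4)
blt top: not taken
halt.

2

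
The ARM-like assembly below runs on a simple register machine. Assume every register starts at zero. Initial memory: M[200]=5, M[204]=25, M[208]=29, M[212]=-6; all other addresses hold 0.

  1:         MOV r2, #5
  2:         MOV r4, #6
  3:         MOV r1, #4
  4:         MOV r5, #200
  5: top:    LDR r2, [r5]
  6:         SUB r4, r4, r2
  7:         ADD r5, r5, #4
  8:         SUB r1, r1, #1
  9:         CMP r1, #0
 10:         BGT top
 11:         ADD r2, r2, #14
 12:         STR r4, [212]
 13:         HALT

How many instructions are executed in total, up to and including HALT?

31

MOV r2, #5 → r2=5
MOV r4, #6 → r4=6
MOV r1, #4 → r1=4
MOV r5, #200 → r5=200
LDR r2, [r5] → r2=M[200]=5
SUB r4, r4, r2 → r4=6-5=1
ADD r5, r5, #4 → r5=200+4=204
SUB r1, r1, #1 → r1=4-1=3
CMP r1, #0  (cmp 3,0)
BGT top: taken
LDR r2, [r5] → r2=M[204]=25
SUB r4, r4, r2 → r4=1-25=-24
ADD r5, r5, #4 → r5=204+4=208
SUB r1, r1, #1 → r1=3-1=2
CMP r1, #0  (cmp 2,0)
BGT top: taken
LDR r2, [r5] → r2=M[208]=29
SUB r4, r4, r2 → r4=(-24)-29=-53
ADD r5, r5, #4 → r5=208+4=212
SUB r1, r1, #1 → r1=2-1=1
CMP r1, #0  (cmp 1,0)
BGT top: taken
LDR r2, [r5] → r2=M[212]=-6
SUB r4, r4, r2 → r4=(-53)-(-6)=-47
ADD r5, r5, #4 → r5=212+4=216
SUB r1, r1, #1 → r1=1-1=0
CMP r1, #0  (cmp 0,0)
BGT top: not taken
ADD r2, r2, #14 → r2=(-6)+14=8
STR r4, [212] → M[212]=-47
halt.
Total executed instructions: 31.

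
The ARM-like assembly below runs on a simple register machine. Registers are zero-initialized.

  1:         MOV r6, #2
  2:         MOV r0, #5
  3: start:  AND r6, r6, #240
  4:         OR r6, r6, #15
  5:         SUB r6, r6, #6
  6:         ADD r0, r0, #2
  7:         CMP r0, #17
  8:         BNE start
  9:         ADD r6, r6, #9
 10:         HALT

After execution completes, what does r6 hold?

after MOV r6, #2: r6=2
after MOV r0, #5: r0=5
after AND r6, r6, #240: r6=2&240=0
after OR r6, r6, #15: r6=0|15=15
after SUB r6, r6, #6: r6=15-6=9
after ADD r0, r0, #2: r0=5+2=7
CMP r0, #17  (cmp 7,17)
BNE start: taken
after AND r6, r6, #240: r6=9&240=0
after OR r6, r6, #15: r6=0|15=15
after SUB r6, r6, #6: r6=15-6=9
after ADD r0, r0, #2: r0=7+2=9
CMP r0, #17  (cmp 9,17)
BNE start: taken
after AND r6, r6, #240: r6=9&240=0
after OR r6, r6, #15: r6=0|15=15
after SUB r6, r6, #6: r6=15-6=9
after ADD r0, r0, #2: r0=9+2=11
CMP r0, #17  (cmp 11,17)
BNE start: taken
after AND r6, r6, #240: r6=9&240=0
after OR r6, r6, #15: r6=0|15=15
after SUB r6, r6, #6: r6=15-6=9
after ADD r0, r0, #2: r0=11+2=13
CMP r0, #17  (cmp 13,17)
BNE start: taken
after AND r6, r6, #240: r6=9&240=0
after OR r6, r6, #15: r6=0|15=15
after SUB r6, r6, #6: r6=15-6=9
after ADD r0, r0, #2: r0=13+2=15
CMP r0, #17  (cmp 15,17)
BNE start: taken
after AND r6, r6, #240: r6=9&240=0
after OR r6, r6, #15: r6=0|15=15
after SUB r6, r6, #6: r6=15-6=9
after ADD r0, r0, #2: r0=15+2=17
CMP r0, #17  (cmp 17,17)
BNE start: not taken
after ADD r6, r6, #9: r6=9+9=18
halt.

18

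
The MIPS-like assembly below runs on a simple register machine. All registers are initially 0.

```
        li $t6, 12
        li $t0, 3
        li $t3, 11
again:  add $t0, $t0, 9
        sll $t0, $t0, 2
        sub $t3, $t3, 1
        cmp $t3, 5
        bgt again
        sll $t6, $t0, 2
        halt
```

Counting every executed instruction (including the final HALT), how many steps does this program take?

li $t6, 12 → $t6=12
li $t0, 3 → $t0=3
li $t3, 11 → $t3=11
add $t0, $t0, 9 → $t0=3+9=12
sll $t0, $t0, 2 → $t0=12<<2=48
sub $t3, $t3, 1 → $t3=11-1=10
cmp $t3, 5  (cmp 10,5)
bgt again: taken
add $t0, $t0, 9 → $t0=48+9=57
sll $t0, $t0, 2 → $t0=57<<2=228
sub $t3, $t3, 1 → $t3=10-1=9
cmp $t3, 5  (cmp 9,5)
bgt again: taken
add $t0, $t0, 9 → $t0=228+9=237
sll $t0, $t0, 2 → $t0=237<<2=948
sub $t3, $t3, 1 → $t3=9-1=8
cmp $t3, 5  (cmp 8,5)
bgt again: taken
add $t0, $t0, 9 → $t0=948+9=957
sll $t0, $t0, 2 → $t0=957<<2=3828
sub $t3, $t3, 1 → $t3=8-1=7
cmp $t3, 5  (cmp 7,5)
bgt again: taken
add $t0, $t0, 9 → $t0=3828+9=3837
sll $t0, $t0, 2 → $t0=3837<<2=15348
sub $t3, $t3, 1 → $t3=7-1=6
cmp $t3, 5  (cmp 6,5)
bgt again: taken
add $t0, $t0, 9 → $t0=15348+9=15357
sll $t0, $t0, 2 → $t0=15357<<2=61428
sub $t3, $t3, 1 → $t3=6-1=5
cmp $t3, 5  (cmp 5,5)
bgt again: not taken
sll $t6, $t0, 2 → $t6=61428<<2=245712
halt.
Total executed instructions: 35.

35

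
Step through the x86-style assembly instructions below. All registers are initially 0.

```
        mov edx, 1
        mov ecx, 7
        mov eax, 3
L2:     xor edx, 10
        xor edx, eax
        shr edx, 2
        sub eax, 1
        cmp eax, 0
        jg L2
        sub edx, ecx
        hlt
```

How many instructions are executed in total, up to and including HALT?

after mov edx, 1: edx=1
after mov ecx, 7: ecx=7
after mov eax, 3: eax=3
after xor edx, 10: edx=1^10=11
after xor edx, eax: edx=11^3=8
after shr edx, 2: edx=8>>2=2
after sub eax, 1: eax=3-1=2
cmp eax, 0  (cmp 2,0)
jg L2: taken
after xor edx, 10: edx=2^10=8
after xor edx, eax: edx=8^2=10
after shr edx, 2: edx=10>>2=2
after sub eax, 1: eax=2-1=1
cmp eax, 0  (cmp 1,0)
jg L2: taken
after xor edx, 10: edx=2^10=8
after xor edx, eax: edx=8^1=9
after shr edx, 2: edx=9>>2=2
after sub eax, 1: eax=1-1=0
cmp eax, 0  (cmp 0,0)
jg L2: not taken
after sub edx, ecx: edx=2-7=-5
halt.
Total executed instructions: 23.

23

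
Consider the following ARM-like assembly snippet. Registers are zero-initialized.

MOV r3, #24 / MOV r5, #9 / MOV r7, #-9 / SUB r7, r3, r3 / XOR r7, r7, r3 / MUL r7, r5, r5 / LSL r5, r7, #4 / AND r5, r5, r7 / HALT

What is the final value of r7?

MOV r3, #24 → r3=24
MOV r5, #9 → r5=9
MOV r7, #-9 → r7=-9
SUB r7, r3, r3 → r7=24-24=0
XOR r7, r7, r3 → r7=0^24=24
MUL r7, r5, r5 → r7=9*9=81
LSL r5, r7, #4 → r5=81<<4=1296
AND r5, r5, r7 → r5=1296&81=16
halt.

81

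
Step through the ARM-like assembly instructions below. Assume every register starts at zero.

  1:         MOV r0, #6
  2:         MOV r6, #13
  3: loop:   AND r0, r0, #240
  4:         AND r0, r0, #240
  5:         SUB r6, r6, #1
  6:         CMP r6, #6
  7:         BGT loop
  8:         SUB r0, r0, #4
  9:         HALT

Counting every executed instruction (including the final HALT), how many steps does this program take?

39

after MOV r0, #6: r0=6
after MOV r6, #13: r6=13
after AND r0, r0, #240: r0=6&240=0
after AND r0, r0, #240: r0=0&240=0
after SUB r6, r6, #1: r6=13-1=12
CMP r6, #6  (cmp 12,6)
BGT loop: taken
after AND r0, r0, #240: r0=0&240=0
after AND r0, r0, #240: r0=0&240=0
after SUB r6, r6, #1: r6=12-1=11
CMP r6, #6  (cmp 11,6)
BGT loop: taken
after AND r0, r0, #240: r0=0&240=0
after AND r0, r0, #240: r0=0&240=0
after SUB r6, r6, #1: r6=11-1=10
CMP r6, #6  (cmp 10,6)
BGT loop: taken
after AND r0, r0, #240: r0=0&240=0
after AND r0, r0, #240: r0=0&240=0
after SUB r6, r6, #1: r6=10-1=9
CMP r6, #6  (cmp 9,6)
BGT loop: taken
after AND r0, r0, #240: r0=0&240=0
after AND r0, r0, #240: r0=0&240=0
after SUB r6, r6, #1: r6=9-1=8
CMP r6, #6  (cmp 8,6)
BGT loop: taken
after AND r0, r0, #240: r0=0&240=0
after AND r0, r0, #240: r0=0&240=0
after SUB r6, r6, #1: r6=8-1=7
CMP r6, #6  (cmp 7,6)
BGT loop: taken
after AND r0, r0, #240: r0=0&240=0
after AND r0, r0, #240: r0=0&240=0
after SUB r6, r6, #1: r6=7-1=6
CMP r6, #6  (cmp 6,6)
BGT loop: not taken
after SUB r0, r0, #4: r0=0-4=-4
halt.
Total executed instructions: 39.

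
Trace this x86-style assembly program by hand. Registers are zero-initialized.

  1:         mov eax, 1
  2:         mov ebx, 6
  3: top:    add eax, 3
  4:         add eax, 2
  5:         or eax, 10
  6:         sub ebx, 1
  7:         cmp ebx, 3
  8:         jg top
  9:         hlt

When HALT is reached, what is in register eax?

42

eax=1
ebx=6
eax=1+3=4
eax=4+2=6
eax=6|10=14
ebx=6-1=5
cmp ebx, 3  (cmp 5,3)
jg top: taken
eax=14+3=17
eax=17+2=19
eax=19|10=27
ebx=5-1=4
cmp ebx, 3  (cmp 4,3)
jg top: taken
eax=27+3=30
eax=30+2=32
eax=32|10=42
ebx=4-1=3
cmp ebx, 3  (cmp 3,3)
jg top: not taken
halt.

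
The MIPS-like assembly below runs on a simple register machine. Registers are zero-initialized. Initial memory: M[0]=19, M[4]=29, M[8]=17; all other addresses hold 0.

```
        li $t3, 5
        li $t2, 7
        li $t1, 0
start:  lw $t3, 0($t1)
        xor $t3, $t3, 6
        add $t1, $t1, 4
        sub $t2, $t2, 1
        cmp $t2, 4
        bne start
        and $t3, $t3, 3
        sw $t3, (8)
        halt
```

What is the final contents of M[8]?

li $t3, 5 → $t3=5
li $t2, 7 → $t2=7
li $t1, 0 → $t1=0
lw $t3, 0($t1) → $t3=M[0]=19
xor $t3, $t3, 6 → $t3=19^6=21
add $t1, $t1, 4 → $t1=0+4=4
sub $t2, $t2, 1 → $t2=7-1=6
cmp $t2, 4  (cmp 6,4)
bne start: taken
lw $t3, 0($t1) → $t3=M[4]=29
xor $t3, $t3, 6 → $t3=29^6=27
add $t1, $t1, 4 → $t1=4+4=8
sub $t2, $t2, 1 → $t2=6-1=5
cmp $t2, 4  (cmp 5,4)
bne start: taken
lw $t3, 0($t1) → $t3=M[8]=17
xor $t3, $t3, 6 → $t3=17^6=23
add $t1, $t1, 4 → $t1=8+4=12
sub $t2, $t2, 1 → $t2=5-1=4
cmp $t2, 4  (cmp 4,4)
bne start: not taken
and $t3, $t3, 3 → $t3=23&3=3
sw $t3, (8) → M[8]=3
halt.

3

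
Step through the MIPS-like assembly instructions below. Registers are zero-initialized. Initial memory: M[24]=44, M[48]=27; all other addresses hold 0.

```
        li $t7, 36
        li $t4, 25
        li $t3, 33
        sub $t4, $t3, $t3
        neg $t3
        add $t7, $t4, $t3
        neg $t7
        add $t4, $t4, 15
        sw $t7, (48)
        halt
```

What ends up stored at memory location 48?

after li $t7, 36: $t7=36
after li $t4, 25: $t4=25
after li $t3, 33: $t3=33
after sub $t4, $t3, $t3: $t4=33-33=0
after neg $t3: $t3=-(33)=-33
after add $t7, $t4, $t3: $t7=0+(-33)=-33
after neg $t7: $t7=-(-33)=33
after add $t4, $t4, 15: $t4=0+15=15
sw $t7, (48) → M[48]=33
halt.

33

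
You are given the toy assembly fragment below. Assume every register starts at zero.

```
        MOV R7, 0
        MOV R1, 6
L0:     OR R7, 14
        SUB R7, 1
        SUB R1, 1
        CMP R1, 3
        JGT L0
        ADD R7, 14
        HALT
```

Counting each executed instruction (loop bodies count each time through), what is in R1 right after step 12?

R7=0
R1=6
R7=0|14=14
R7=14-1=13
R1=6-1=5
CMP R1, 3  (cmp 5,3)
JGT L0: taken
R7=13|14=15
R7=15-1=14
R1=5-1=4
CMP R1, 3  (cmp 4,3)
JGT L0: taken
After step 12: R1 = 4.

4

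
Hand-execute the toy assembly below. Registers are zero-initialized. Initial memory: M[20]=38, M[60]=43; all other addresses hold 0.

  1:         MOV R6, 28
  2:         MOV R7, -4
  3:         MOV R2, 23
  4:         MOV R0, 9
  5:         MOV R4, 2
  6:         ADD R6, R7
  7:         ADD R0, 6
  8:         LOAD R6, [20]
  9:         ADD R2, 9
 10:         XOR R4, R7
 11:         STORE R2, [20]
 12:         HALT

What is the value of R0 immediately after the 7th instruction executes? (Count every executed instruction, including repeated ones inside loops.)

15

MOV R6, 28 → R6=28
MOV R7, -4 → R7=-4
MOV R2, 23 → R2=23
MOV R0, 9 → R0=9
MOV R4, 2 → R4=2
ADD R6, R7 → R6=28+(-4)=24
ADD R0, 6 → R0=9+6=15
After step 7: R0 = 15.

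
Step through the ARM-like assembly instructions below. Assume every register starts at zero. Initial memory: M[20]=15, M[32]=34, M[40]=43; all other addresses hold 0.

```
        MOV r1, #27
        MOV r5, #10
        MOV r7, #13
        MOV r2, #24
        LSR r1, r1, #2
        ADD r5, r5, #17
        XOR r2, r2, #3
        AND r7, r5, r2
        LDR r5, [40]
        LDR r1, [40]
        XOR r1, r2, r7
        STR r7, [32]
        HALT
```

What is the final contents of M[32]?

r1=27
r5=10
r7=13
r2=24
r1=27>>2=6
r5=10+17=27
r2=24^3=27
r7=27&27=27
r5=M[40]=43
r1=M[40]=43
r1=27^27=0
STR r7, [32] → M[32]=27
halt.

27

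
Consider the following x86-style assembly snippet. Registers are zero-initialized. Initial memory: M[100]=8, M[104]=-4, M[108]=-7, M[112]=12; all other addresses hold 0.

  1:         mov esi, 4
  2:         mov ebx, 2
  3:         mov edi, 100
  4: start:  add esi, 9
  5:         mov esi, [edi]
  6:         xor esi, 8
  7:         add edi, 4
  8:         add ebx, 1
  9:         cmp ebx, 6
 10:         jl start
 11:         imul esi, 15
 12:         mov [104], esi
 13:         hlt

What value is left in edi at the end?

116

after mov esi, 4: esi=4
after mov ebx, 2: ebx=2
after mov edi, 100: edi=100
after add esi, 9: esi=4+9=13
after mov esi, [edi]: esi=M[100]=8
after xor esi, 8: esi=8^8=0
after add edi, 4: edi=100+4=104
after add ebx, 1: ebx=2+1=3
cmp ebx, 6  (cmp 3,6)
jl start: taken
after add esi, 9: esi=0+9=9
after mov esi, [edi]: esi=M[104]=-4
after xor esi, 8: esi=(-4)^8=-12
after add edi, 4: edi=104+4=108
after add ebx, 1: ebx=3+1=4
cmp ebx, 6  (cmp 4,6)
jl start: taken
after add esi, 9: esi=(-12)+9=-3
after mov esi, [edi]: esi=M[108]=-7
after xor esi, 8: esi=(-7)^8=-15
after add edi, 4: edi=108+4=112
after add ebx, 1: ebx=4+1=5
cmp ebx, 6  (cmp 5,6)
jl start: taken
after add esi, 9: esi=(-15)+9=-6
after mov esi, [edi]: esi=M[112]=12
after xor esi, 8: esi=12^8=4
after add edi, 4: edi=112+4=116
after add ebx, 1: ebx=5+1=6
cmp ebx, 6  (cmp 6,6)
jl start: not taken
after imul esi, 15: esi=4*15=60
mov [104], esi → M[104]=60
halt.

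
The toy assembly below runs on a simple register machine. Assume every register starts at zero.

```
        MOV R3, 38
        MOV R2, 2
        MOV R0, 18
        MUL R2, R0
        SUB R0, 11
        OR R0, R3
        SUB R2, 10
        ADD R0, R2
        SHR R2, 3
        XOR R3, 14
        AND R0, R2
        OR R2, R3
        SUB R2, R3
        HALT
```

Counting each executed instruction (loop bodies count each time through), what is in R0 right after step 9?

MOV R3, 38 → R3=38
MOV R2, 2 → R2=2
MOV R0, 18 → R0=18
MUL R2, R0 → R2=2*18=36
SUB R0, 11 → R0=18-11=7
OR R0, R3 → R0=7|38=39
SUB R2, 10 → R2=36-10=26
ADD R0, R2 → R0=39+26=65
SHR R2, 3 → R2=26>>3=3
After step 9: R0 = 65.

65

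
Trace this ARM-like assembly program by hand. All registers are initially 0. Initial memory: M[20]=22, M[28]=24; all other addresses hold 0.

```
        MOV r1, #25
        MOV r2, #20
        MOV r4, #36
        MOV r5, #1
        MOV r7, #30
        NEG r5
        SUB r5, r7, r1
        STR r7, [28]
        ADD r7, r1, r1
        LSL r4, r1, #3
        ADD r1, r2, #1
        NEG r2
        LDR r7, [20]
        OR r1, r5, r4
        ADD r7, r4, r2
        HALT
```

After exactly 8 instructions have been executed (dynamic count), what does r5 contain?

after MOV r1, #25: r1=25
after MOV r2, #20: r2=20
after MOV r4, #36: r4=36
after MOV r5, #1: r5=1
after MOV r7, #30: r7=30
after NEG r5: r5=-(1)=-1
after SUB r5, r7, r1: r5=30-25=5
STR r7, [28] → M[28]=30
After step 8: r5 = 5.

5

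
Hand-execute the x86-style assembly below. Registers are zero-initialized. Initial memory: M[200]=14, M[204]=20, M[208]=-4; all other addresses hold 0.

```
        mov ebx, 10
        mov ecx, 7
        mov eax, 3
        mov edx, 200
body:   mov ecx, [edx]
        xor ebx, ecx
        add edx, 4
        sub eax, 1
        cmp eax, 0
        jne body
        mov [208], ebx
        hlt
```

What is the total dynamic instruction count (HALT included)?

after mov ebx, 10: ebx=10
after mov ecx, 7: ecx=7
after mov eax, 3: eax=3
after mov edx, 200: edx=200
after mov ecx, [edx]: ecx=M[200]=14
after xor ebx, ecx: ebx=10^14=4
after add edx, 4: edx=200+4=204
after sub eax, 1: eax=3-1=2
cmp eax, 0  (cmp 2,0)
jne body: taken
after mov ecx, [edx]: ecx=M[204]=20
after xor ebx, ecx: ebx=4^20=16
after add edx, 4: edx=204+4=208
after sub eax, 1: eax=2-1=1
cmp eax, 0  (cmp 1,0)
jne body: taken
after mov ecx, [edx]: ecx=M[208]=-4
after xor ebx, ecx: ebx=16^(-4)=-20
after add edx, 4: edx=208+4=212
after sub eax, 1: eax=1-1=0
cmp eax, 0  (cmp 0,0)
jne body: not taken
mov [208], ebx → M[208]=-20
halt.
Total executed instructions: 24.

24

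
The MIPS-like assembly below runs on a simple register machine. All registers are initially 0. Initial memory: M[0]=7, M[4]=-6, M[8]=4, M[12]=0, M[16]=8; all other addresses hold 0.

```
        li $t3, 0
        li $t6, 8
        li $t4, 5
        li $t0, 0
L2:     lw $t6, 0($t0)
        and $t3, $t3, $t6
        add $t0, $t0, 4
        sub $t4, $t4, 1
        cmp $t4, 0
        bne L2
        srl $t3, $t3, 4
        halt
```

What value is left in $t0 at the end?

after li $t3, 0: $t3=0
after li $t6, 8: $t6=8
after li $t4, 5: $t4=5
after li $t0, 0: $t0=0
after lw $t6, 0($t0): $t6=M[0]=7
after and $t3, $t3, $t6: $t3=0&7=0
after add $t0, $t0, 4: $t0=0+4=4
after sub $t4, $t4, 1: $t4=5-1=4
cmp $t4, 0  (cmp 4,0)
bne L2: taken
after lw $t6, 0($t0): $t6=M[4]=-6
after and $t3, $t3, $t6: $t3=0&(-6)=0
after add $t0, $t0, 4: $t0=4+4=8
after sub $t4, $t4, 1: $t4=4-1=3
cmp $t4, 0  (cmp 3,0)
bne L2: taken
after lw $t6, 0($t0): $t6=M[8]=4
after and $t3, $t3, $t6: $t3=0&4=0
after add $t0, $t0, 4: $t0=8+4=12
after sub $t4, $t4, 1: $t4=3-1=2
cmp $t4, 0  (cmp 2,0)
bne L2: taken
after lw $t6, 0($t0): $t6=M[12]=0
after and $t3, $t3, $t6: $t3=0&0=0
after add $t0, $t0, 4: $t0=12+4=16
after sub $t4, $t4, 1: $t4=2-1=1
cmp $t4, 0  (cmp 1,0)
bne L2: taken
after lw $t6, 0($t0): $t6=M[16]=8
after and $t3, $t3, $t6: $t3=0&8=0
after add $t0, $t0, 4: $t0=16+4=20
after sub $t4, $t4, 1: $t4=1-1=0
cmp $t4, 0  (cmp 0,0)
bne L2: not taken
after srl $t3, $t3, 4: $t3=0>>4=0
halt.

20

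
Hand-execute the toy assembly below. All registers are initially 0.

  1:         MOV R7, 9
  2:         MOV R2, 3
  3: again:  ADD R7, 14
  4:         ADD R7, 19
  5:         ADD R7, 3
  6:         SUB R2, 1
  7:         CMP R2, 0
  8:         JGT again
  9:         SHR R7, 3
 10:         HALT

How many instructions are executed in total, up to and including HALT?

22

MOV R7, 9 → R7=9
MOV R2, 3 → R2=3
ADD R7, 14 → R7=9+14=23
ADD R7, 19 → R7=23+19=42
ADD R7, 3 → R7=42+3=45
SUB R2, 1 → R2=3-1=2
CMP R2, 0  (cmp 2,0)
JGT again: taken
ADD R7, 14 → R7=45+14=59
ADD R7, 19 → R7=59+19=78
ADD R7, 3 → R7=78+3=81
SUB R2, 1 → R2=2-1=1
CMP R2, 0  (cmp 1,0)
JGT again: taken
ADD R7, 14 → R7=81+14=95
ADD R7, 19 → R7=95+19=114
ADD R7, 3 → R7=114+3=117
SUB R2, 1 → R2=1-1=0
CMP R2, 0  (cmp 0,0)
JGT again: not taken
SHR R7, 3 → R7=117>>3=14
halt.
Total executed instructions: 22.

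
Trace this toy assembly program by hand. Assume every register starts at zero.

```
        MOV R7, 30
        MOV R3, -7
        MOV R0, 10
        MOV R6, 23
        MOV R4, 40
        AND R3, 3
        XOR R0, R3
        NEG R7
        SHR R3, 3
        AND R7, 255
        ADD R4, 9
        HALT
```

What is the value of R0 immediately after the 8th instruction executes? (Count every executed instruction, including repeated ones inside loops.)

after MOV R7, 30: R7=30
after MOV R3, -7: R3=-7
after MOV R0, 10: R0=10
after MOV R6, 23: R6=23
after MOV R4, 40: R4=40
after AND R3, 3: R3=(-7)&3=1
after XOR R0, R3: R0=10^1=11
after NEG R7: R7=-(30)=-30
After step 8: R0 = 11.

11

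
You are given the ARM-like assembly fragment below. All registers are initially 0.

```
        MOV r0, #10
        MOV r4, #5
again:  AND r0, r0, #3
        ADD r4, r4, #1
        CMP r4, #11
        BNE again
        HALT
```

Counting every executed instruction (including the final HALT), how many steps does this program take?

27

MOV r0, #10 → r0=10
MOV r4, #5 → r4=5
AND r0, r0, #3 → r0=10&3=2
ADD r4, r4, #1 → r4=5+1=6
CMP r4, #11  (cmp 6,11)
BNE again: taken
AND r0, r0, #3 → r0=2&3=2
ADD r4, r4, #1 → r4=6+1=7
CMP r4, #11  (cmp 7,11)
BNE again: taken
AND r0, r0, #3 → r0=2&3=2
ADD r4, r4, #1 → r4=7+1=8
CMP r4, #11  (cmp 8,11)
BNE again: taken
AND r0, r0, #3 → r0=2&3=2
ADD r4, r4, #1 → r4=8+1=9
CMP r4, #11  (cmp 9,11)
BNE again: taken
AND r0, r0, #3 → r0=2&3=2
ADD r4, r4, #1 → r4=9+1=10
CMP r4, #11  (cmp 10,11)
BNE again: taken
AND r0, r0, #3 → r0=2&3=2
ADD r4, r4, #1 → r4=10+1=11
CMP r4, #11  (cmp 11,11)
BNE again: not taken
halt.
Total executed instructions: 27.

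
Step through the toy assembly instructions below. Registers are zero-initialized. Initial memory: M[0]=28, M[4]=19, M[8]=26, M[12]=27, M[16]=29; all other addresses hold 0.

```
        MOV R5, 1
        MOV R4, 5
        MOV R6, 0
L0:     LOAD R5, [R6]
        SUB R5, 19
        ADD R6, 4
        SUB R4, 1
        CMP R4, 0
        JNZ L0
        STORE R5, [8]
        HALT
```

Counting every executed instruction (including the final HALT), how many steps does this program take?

after MOV R5, 1: R5=1
after MOV R4, 5: R4=5
after MOV R6, 0: R6=0
after LOAD R5, [R6]: R5=M[0]=28
after SUB R5, 19: R5=28-19=9
after ADD R6, 4: R6=0+4=4
after SUB R4, 1: R4=5-1=4
CMP R4, 0  (cmp 4,0)
JNZ L0: taken
after LOAD R5, [R6]: R5=M[4]=19
after SUB R5, 19: R5=19-19=0
after ADD R6, 4: R6=4+4=8
after SUB R4, 1: R4=4-1=3
CMP R4, 0  (cmp 3,0)
JNZ L0: taken
after LOAD R5, [R6]: R5=M[8]=26
after SUB R5, 19: R5=26-19=7
after ADD R6, 4: R6=8+4=12
after SUB R4, 1: R4=3-1=2
CMP R4, 0  (cmp 2,0)
JNZ L0: taken
after LOAD R5, [R6]: R5=M[12]=27
after SUB R5, 19: R5=27-19=8
after ADD R6, 4: R6=12+4=16
after SUB R4, 1: R4=2-1=1
CMP R4, 0  (cmp 1,0)
JNZ L0: taken
after LOAD R5, [R6]: R5=M[16]=29
after SUB R5, 19: R5=29-19=10
after ADD R6, 4: R6=16+4=20
after SUB R4, 1: R4=1-1=0
CMP R4, 0  (cmp 0,0)
JNZ L0: not taken
STORE R5, [8] → M[8]=10
halt.
Total executed instructions: 35.

35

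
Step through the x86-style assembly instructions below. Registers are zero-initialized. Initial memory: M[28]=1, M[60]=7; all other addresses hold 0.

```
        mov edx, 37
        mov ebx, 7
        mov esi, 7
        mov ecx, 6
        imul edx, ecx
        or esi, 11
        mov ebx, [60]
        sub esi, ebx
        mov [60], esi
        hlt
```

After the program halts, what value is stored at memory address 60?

after mov edx, 37: edx=37
after mov ebx, 7: ebx=7
after mov esi, 7: esi=7
after mov ecx, 6: ecx=6
after imul edx, ecx: edx=37*6=222
after or esi, 11: esi=7|11=15
after mov ebx, [60]: ebx=M[60]=7
after sub esi, ebx: esi=15-7=8
mov [60], esi → M[60]=8
halt.

8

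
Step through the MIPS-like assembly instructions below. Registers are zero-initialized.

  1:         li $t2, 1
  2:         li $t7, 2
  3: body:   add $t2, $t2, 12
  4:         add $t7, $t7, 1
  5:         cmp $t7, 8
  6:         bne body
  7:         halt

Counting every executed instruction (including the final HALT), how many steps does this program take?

27

after li $t2, 1: $t2=1
after li $t7, 2: $t7=2
after add $t2, $t2, 12: $t2=1+12=13
after add $t7, $t7, 1: $t7=2+1=3
cmp $t7, 8  (cmp 3,8)
bne body: taken
after add $t2, $t2, 12: $t2=13+12=25
after add $t7, $t7, 1: $t7=3+1=4
cmp $t7, 8  (cmp 4,8)
bne body: taken
after add $t2, $t2, 12: $t2=25+12=37
after add $t7, $t7, 1: $t7=4+1=5
cmp $t7, 8  (cmp 5,8)
bne body: taken
after add $t2, $t2, 12: $t2=37+12=49
after add $t7, $t7, 1: $t7=5+1=6
cmp $t7, 8  (cmp 6,8)
bne body: taken
after add $t2, $t2, 12: $t2=49+12=61
after add $t7, $t7, 1: $t7=6+1=7
cmp $t7, 8  (cmp 7,8)
bne body: taken
after add $t2, $t2, 12: $t2=61+12=73
after add $t7, $t7, 1: $t7=7+1=8
cmp $t7, 8  (cmp 8,8)
bne body: not taken
halt.
Total executed instructions: 27.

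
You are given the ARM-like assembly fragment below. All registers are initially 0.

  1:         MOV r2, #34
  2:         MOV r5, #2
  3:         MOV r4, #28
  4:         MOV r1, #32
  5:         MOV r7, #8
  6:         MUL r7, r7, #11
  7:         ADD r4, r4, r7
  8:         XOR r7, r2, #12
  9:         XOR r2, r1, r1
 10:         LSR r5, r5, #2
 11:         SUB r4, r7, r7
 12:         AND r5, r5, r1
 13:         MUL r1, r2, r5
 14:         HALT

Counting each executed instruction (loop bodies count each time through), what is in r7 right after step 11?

46

r2=34
r5=2
r4=28
r1=32
r7=8
r7=8*11=88
r4=28+88=116
r7=34^12=46
r2=32^32=0
r5=2>>2=0
r4=46-46=0
After step 11: r7 = 46.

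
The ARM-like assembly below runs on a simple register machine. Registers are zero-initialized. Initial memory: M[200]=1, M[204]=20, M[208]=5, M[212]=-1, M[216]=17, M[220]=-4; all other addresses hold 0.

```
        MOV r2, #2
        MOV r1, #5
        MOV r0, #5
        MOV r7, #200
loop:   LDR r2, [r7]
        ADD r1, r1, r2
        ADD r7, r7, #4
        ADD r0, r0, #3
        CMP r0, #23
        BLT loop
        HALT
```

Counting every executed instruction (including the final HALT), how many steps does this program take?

41

MOV r2, #2 → r2=2
MOV r1, #5 → r1=5
MOV r0, #5 → r0=5
MOV r7, #200 → r7=200
LDR r2, [r7] → r2=M[200]=1
ADD r1, r1, r2 → r1=5+1=6
ADD r7, r7, #4 → r7=200+4=204
ADD r0, r0, #3 → r0=5+3=8
CMP r0, #23  (cmp 8,23)
BLT loop: taken
LDR r2, [r7] → r2=M[204]=20
ADD r1, r1, r2 → r1=6+20=26
ADD r7, r7, #4 → r7=204+4=208
ADD r0, r0, #3 → r0=8+3=11
CMP r0, #23  (cmp 11,23)
BLT loop: taken
LDR r2, [r7] → r2=M[208]=5
ADD r1, r1, r2 → r1=26+5=31
ADD r7, r7, #4 → r7=208+4=212
ADD r0, r0, #3 → r0=11+3=14
CMP r0, #23  (cmp 14,23)
BLT loop: taken
LDR r2, [r7] → r2=M[212]=-1
ADD r1, r1, r2 → r1=31+(-1)=30
ADD r7, r7, #4 → r7=212+4=216
ADD r0, r0, #3 → r0=14+3=17
CMP r0, #23  (cmp 17,23)
BLT loop: taken
LDR r2, [r7] → r2=M[216]=17
ADD r1, r1, r2 → r1=30+17=47
ADD r7, r7, #4 → r7=216+4=220
ADD r0, r0, #3 → r0=17+3=20
CMP r0, #23  (cmp 20,23)
BLT loop: taken
LDR r2, [r7] → r2=M[220]=-4
ADD r1, r1, r2 → r1=47+(-4)=43
ADD r7, r7, #4 → r7=220+4=224
ADD r0, r0, #3 → r0=20+3=23
CMP r0, #23  (cmp 23,23)
BLT loop: not taken
halt.
Total executed instructions: 41.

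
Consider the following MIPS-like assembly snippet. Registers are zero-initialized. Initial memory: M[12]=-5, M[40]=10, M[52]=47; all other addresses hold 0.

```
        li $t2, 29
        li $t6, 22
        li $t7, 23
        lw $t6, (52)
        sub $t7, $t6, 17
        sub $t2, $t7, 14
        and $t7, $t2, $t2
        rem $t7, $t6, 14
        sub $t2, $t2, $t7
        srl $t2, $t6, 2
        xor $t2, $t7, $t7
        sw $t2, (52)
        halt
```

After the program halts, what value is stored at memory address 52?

$t2=29
$t6=22
$t7=23
$t6=M[52]=47
$t7=47-17=30
$t2=30-14=16
$t7=16&16=16
$t7=47%14=5
$t2=16-5=11
$t2=47>>2=11
$t2=5^5=0
sw $t2, (52) → M[52]=0
halt.

0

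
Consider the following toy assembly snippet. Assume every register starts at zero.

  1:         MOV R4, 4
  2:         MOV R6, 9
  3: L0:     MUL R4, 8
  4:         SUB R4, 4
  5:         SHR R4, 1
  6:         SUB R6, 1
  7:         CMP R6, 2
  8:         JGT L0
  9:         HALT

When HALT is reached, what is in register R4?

R4=4
R6=9
R4=4*8=32
R4=32-4=28
R4=28>>1=14
R6=9-1=8
CMP R6, 2  (cmp 8,2)
JGT L0: taken
R4=14*8=112
R4=112-4=108
R4=108>>1=54
R6=8-1=7
CMP R6, 2  (cmp 7,2)
JGT L0: taken
R4=54*8=432
R4=432-4=428
R4=428>>1=214
R6=7-1=6
CMP R6, 2  (cmp 6,2)
JGT L0: taken
R4=214*8=1712
R4=1712-4=1708
R4=1708>>1=854
R6=6-1=5
CMP R6, 2  (cmp 5,2)
JGT L0: taken
R4=854*8=6832
R4=6832-4=6828
R4=6828>>1=3414
R6=5-1=4
CMP R6, 2  (cmp 4,2)
JGT L0: taken
R4=3414*8=27312
R4=27312-4=27308
R4=27308>>1=13654
R6=4-1=3
CMP R6, 2  (cmp 3,2)
JGT L0: taken
R4=13654*8=109232
R4=109232-4=109228
R4=109228>>1=54614
R6=3-1=2
CMP R6, 2  (cmp 2,2)
JGT L0: not taken
halt.

54614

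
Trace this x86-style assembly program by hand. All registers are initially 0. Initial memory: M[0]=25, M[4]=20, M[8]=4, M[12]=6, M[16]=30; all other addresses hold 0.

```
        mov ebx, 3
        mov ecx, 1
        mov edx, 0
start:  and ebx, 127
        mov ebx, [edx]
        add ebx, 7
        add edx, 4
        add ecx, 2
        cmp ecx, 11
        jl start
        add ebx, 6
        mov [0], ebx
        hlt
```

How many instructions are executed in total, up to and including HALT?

after mov ebx, 3: ebx=3
after mov ecx, 1: ecx=1
after mov edx, 0: edx=0
after and ebx, 127: ebx=3&127=3
after mov ebx, [edx]: ebx=M[0]=25
after add ebx, 7: ebx=25+7=32
after add edx, 4: edx=0+4=4
after add ecx, 2: ecx=1+2=3
cmp ecx, 11  (cmp 3,11)
jl start: taken
after and ebx, 127: ebx=32&127=32
after mov ebx, [edx]: ebx=M[4]=20
after add ebx, 7: ebx=20+7=27
after add edx, 4: edx=4+4=8
after add ecx, 2: ecx=3+2=5
cmp ecx, 11  (cmp 5,11)
jl start: taken
after and ebx, 127: ebx=27&127=27
after mov ebx, [edx]: ebx=M[8]=4
after add ebx, 7: ebx=4+7=11
after add edx, 4: edx=8+4=12
after add ecx, 2: ecx=5+2=7
cmp ecx, 11  (cmp 7,11)
jl start: taken
after and ebx, 127: ebx=11&127=11
after mov ebx, [edx]: ebx=M[12]=6
after add ebx, 7: ebx=6+7=13
after add edx, 4: edx=12+4=16
after add ecx, 2: ecx=7+2=9
cmp ecx, 11  (cmp 9,11)
jl start: taken
after and ebx, 127: ebx=13&127=13
after mov ebx, [edx]: ebx=M[16]=30
after add ebx, 7: ebx=30+7=37
after add edx, 4: edx=16+4=20
after add ecx, 2: ecx=9+2=11
cmp ecx, 11  (cmp 11,11)
jl start: not taken
after add ebx, 6: ebx=37+6=43
mov [0], ebx → M[0]=43
halt.
Total executed instructions: 41.

41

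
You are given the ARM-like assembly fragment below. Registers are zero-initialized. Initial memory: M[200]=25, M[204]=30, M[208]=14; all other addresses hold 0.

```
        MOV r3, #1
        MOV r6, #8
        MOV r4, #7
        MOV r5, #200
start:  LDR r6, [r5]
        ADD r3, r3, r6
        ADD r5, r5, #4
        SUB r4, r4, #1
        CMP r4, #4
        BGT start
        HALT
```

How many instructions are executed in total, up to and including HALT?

23

MOV r3, #1 → r3=1
MOV r6, #8 → r6=8
MOV r4, #7 → r4=7
MOV r5, #200 → r5=200
LDR r6, [r5] → r6=M[200]=25
ADD r3, r3, r6 → r3=1+25=26
ADD r5, r5, #4 → r5=200+4=204
SUB r4, r4, #1 → r4=7-1=6
CMP r4, #4  (cmp 6,4)
BGT start: taken
LDR r6, [r5] → r6=M[204]=30
ADD r3, r3, r6 → r3=26+30=56
ADD r5, r5, #4 → r5=204+4=208
SUB r4, r4, #1 → r4=6-1=5
CMP r4, #4  (cmp 5,4)
BGT start: taken
LDR r6, [r5] → r6=M[208]=14
ADD r3, r3, r6 → r3=56+14=70
ADD r5, r5, #4 → r5=208+4=212
SUB r4, r4, #1 → r4=5-1=4
CMP r4, #4  (cmp 4,4)
BGT start: not taken
halt.
Total executed instructions: 23.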